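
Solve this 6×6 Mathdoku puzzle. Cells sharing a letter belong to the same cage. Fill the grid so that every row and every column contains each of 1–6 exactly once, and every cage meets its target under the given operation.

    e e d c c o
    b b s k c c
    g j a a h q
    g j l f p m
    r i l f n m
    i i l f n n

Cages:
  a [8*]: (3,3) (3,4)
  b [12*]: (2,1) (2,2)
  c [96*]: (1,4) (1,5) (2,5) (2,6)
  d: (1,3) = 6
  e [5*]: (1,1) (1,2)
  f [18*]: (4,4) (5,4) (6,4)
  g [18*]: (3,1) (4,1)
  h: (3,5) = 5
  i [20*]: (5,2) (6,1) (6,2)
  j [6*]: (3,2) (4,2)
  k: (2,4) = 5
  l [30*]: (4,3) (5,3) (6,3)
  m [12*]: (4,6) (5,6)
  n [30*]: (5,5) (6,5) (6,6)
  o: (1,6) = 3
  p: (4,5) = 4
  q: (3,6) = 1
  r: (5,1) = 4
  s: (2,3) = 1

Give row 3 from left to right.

6 3 4 2 5 1

Cage d is given, so (1,3) = 6.
Cage o is given, which forces (1,6) = 3.
S is a freebie; hence (2,3) = 1.
K is a freebie, which forces (2,4) = 5.
Cage h is given, leaving (3,5) = 5.
Cage q is a single given cell, leaving (3,6) = 1.
Cage p is a single given cell, leaving (4,5) = 4.
Cage r is given, which forces (5,1) = 4.
The 4 cells of cage c must have product 96, which forces (1,4) = 4.
4 is placed in column 4; hence (3,4) = 2.
Cage n needs product 30; hence (6,6) = 5.
2 is placed in row 3; hence (3,3) = 4.
Cage i needs product 20; hence (5,2) = 5.
The 3 cells of cage i must have product 20, so (6,1) = 1.
Row 6 now contains 5, so (6,2) = 4.
Column 1 already has 1, so (1,1) = 5.
5 is placed in column 2, which forces (1,2) = 1.
Row 1 now contains 1, which forces (1,5) = 2.
Column 2 now contains 1, which forces (4,2) = 2.
Cage l needs product 30, leaving (4,3) = 5.
Row 4 now contains 2, which forces (4,6) = 6.
Column 6 already has 6, which forces (5,6) = 2.
Cage b needs two cells with product 12, so (2,1) = 2.
Column 2 now contains 2, which forces (2,2) = 6.
Cage c needs product 96; hence (2,5) = 3.
Column 6 now contains 2, so (2,6) = 4.
Cage g needs two cells with product 18, so (3,1) = 6.
The two cells of cage j must have product 6, so (3,2) = 3.
6 is placed in row 4, so (4,1) = 3.
Row 4 now contains 3, which forces (4,4) = 1.
Row 5 already has 2, which forces (5,3) = 3.
Row 5 already has 3, leaving (5,4) = 6.
Cage n needs product 30, so (5,5) = 1.
Cage l needs product 30, leaving (6,3) = 2.
Column 4 now contains 6, leaving (6,4) = 3.
The 3 cells of cage n must have product 30, so (6,5) = 6.
Completed grid: 5 1 6 4 2 3 / 2 6 1 5 3 4 / 6 3 4 2 5 1 / 3 2 5 1 4 6 / 4 5 3 6 1 2 / 1 4 2 3 6 5.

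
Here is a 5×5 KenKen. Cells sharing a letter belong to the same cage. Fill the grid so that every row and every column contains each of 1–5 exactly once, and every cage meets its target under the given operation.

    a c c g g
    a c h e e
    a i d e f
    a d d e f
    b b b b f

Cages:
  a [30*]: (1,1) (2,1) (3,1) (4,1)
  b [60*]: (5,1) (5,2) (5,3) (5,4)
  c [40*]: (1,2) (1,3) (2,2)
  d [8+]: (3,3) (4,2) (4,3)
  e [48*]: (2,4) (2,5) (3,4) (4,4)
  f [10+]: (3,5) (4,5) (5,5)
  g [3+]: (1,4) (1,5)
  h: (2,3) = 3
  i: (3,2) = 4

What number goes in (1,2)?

5

Cage h is given; hence (2,3) = 3.
Cage i is a single given cell, so (3,2) = 4.
The 3 cells of cage c must have product 40, which forces (1,3) = 4.
Row 1 needs a 3, and only (1,1) is open for it.
Row 1 needs a 5, and only (1,2) is open for it.
Column 2 already has 5, so (2,2) = 2.
Row 2 already has 2; hence (2,5) = 4.
Column 2 already has 2; hence (4,2) = 1.
1 is placed in column 2; hence (5,2) = 3.
4 is placed in row 2; hence (2,4) = 1.
The 4 cells of cage e must have product 48; hence (3,4) = 3.
Cage e needs product 48, so (4,4) = 4.
Column 4 now contains 4, which forces (5,4) = 5.
Row 5 now contains 5; hence (5,5) = 2.
Column 4 already has 1, which forces (1,4) = 2.
2 is placed in column 5, which forces (1,5) = 1.
1 is placed in row 2, so (2,1) = 5.
Cage a needs product 30; hence (3,1) = 1.
2 is placed in column 5; hence (3,5) = 5.
Cage a has product 30, leaving (4,1) = 2.
Row 4 already has 2, which forces (4,3) = 5.
Cage f needs sum 10, which forces (4,5) = 3.
Cage b needs product 60, so (5,1) = 4.
Row 5 now contains 5; hence (5,3) = 1.
Row 3 already has 5, so (3,3) = 2.
Filled in: 3 5 4 2 1 / 5 2 3 1 4 / 1 4 2 3 5 / 2 1 5 4 3 / 4 3 1 5 2.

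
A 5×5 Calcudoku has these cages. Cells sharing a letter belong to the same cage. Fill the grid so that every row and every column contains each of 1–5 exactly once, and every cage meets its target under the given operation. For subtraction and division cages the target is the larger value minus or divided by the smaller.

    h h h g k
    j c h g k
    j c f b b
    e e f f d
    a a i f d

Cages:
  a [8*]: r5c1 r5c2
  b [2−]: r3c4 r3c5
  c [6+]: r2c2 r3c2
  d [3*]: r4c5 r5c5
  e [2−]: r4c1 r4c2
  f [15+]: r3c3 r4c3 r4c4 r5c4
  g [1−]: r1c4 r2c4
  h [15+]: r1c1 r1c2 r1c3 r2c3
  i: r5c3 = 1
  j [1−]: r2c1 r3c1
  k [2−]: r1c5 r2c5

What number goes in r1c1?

3

I is a freebie; hence r5c3 = 1.
Row 5 now contains 1, leaving r5c5 = 3.
Column 5 now contains 3, so r4c5 = 1.
Row 5 needs a 5, and only r5c4 is open for it.
The only place for 5 in column 5 is r3c5.
Cage b needs two cells with difference 2, which forces r3c4 = 3.
Cage f has sum 15, so r3c3 = 4.
The 4 cells of cage f must have sum 15, leaving r4c3 = 2.
Cage f needs sum 15, which forces r4c4 = 4.
The only place for 1 in row 1 is r1c4.
1 is placed in column 4; hence r2c4 = 2.
Row 2 now contains 2, so r2c5 = 4.
4 is placed in column 5, so r1c5 = 2.
Row 2 now contains 4, which forces r2c2 = 5.
Row 2 already has 5, leaving r2c3 = 3.
Cage j's pair has difference 1, which forces r3c1 = 2.
Cage c needs two cells with sum 6, so r3c2 = 1.
Column 2 already has 5, leaving r4c2 = 3.
Column 1 now contains 2, so r5c1 = 4.
Row 5 now contains 4, leaving r5c2 = 2.
Cage h needs sum 15, so r1c1 = 3.
3 is placed in column 2, which forces r1c2 = 4.
3 is placed in column 3; hence r1c3 = 5.
Row 2 now contains 3, leaving r2c1 = 1.
Row 4 already has 3, leaving r4c1 = 5.
The full grid is 3 4 5 1 2 / 1 5 3 2 4 / 2 1 4 3 5 / 5 3 2 4 1 / 4 2 1 5 3.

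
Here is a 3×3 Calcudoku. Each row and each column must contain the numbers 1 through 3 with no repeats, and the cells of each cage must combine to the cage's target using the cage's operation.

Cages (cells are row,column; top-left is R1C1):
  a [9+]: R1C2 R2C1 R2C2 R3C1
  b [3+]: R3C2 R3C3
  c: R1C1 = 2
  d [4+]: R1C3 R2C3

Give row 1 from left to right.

2 3 1

Cage c is given, so R1C1 = 2.
Cage a has sum 9, so R1C2 = 3.
3 is placed in row 1, so R1C3 = 1.
Cage a has sum 9, leaving R2C2 = 2.
Column 3 now contains 1; hence R2C3 = 3.
Column 2 now contains 2; hence R3C2 = 1.
Column 3 now contains 1, leaving R3C3 = 2.
3 is placed in row 2, which forces R2C1 = 1.
1 is placed in row 3, so R3C1 = 3.
Completed grid: 2 3 1 / 1 2 3 / 3 1 2.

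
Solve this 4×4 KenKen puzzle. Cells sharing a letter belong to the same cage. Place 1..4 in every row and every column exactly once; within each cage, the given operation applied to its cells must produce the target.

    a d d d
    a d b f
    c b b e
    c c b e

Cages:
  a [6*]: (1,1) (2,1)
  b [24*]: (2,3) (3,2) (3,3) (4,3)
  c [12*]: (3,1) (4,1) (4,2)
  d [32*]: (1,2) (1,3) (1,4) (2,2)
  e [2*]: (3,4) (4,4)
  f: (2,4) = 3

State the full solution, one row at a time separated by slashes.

3 1 2 4 / 2 4 1 3 / 4 2 3 1 / 1 3 4 2

Cage d has product 32; hence (2,2) = 4.
F is a freebie; hence (2,4) = 3.
Cage a's pair has product 6, leaving (1,1) = 3.
Row 2 already has 3, so (2,1) = 2.
2 is placed in row 2, leaving (2,3) = 1.
Cage c needs product 12, leaving (4,2) = 3.
Column 2 now contains 3, which forces (3,2) = 2.
Cage b has product 24, so (3,3) = 3.
Row 3 already has 2, leaving (3,4) = 1.
The 4 cells of cage b must have product 24, which forces (4,3) = 4.
Column 4 now contains 1; hence (4,4) = 2.
Column 2 already has 2, so (1,2) = 1.
Column 3 already has 4, so (1,3) = 2.
Column 4 now contains 2; hence (1,4) = 4.
1 is placed in row 3, which forces (3,1) = 4.
4 is placed in row 4; hence (4,1) = 1.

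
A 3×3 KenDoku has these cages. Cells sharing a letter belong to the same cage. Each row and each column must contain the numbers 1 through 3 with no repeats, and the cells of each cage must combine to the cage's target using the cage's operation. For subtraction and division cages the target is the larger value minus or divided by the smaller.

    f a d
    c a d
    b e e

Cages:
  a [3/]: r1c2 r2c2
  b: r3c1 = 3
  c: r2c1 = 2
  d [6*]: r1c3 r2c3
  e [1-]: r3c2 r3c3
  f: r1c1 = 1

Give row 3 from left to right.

3 2 1

Cage f is given, leaving r1c1 = 1.
1 is placed in row 1, which forces r1c2 = 3.
3 is placed in row 1, which forces r1c3 = 2.
Cage c is given, leaving r2c1 = 2.
3 is placed in column 2, so r2c2 = 1.
2 is placed in column 3, so r2c3 = 3.
Cage b is a single given cell, so r3c1 = 3.
Column 2 now contains 1; hence r3c2 = 2.
Column 3 already has 3; hence r3c3 = 1.
Completed grid: 1 3 2 / 2 1 3 / 3 2 1.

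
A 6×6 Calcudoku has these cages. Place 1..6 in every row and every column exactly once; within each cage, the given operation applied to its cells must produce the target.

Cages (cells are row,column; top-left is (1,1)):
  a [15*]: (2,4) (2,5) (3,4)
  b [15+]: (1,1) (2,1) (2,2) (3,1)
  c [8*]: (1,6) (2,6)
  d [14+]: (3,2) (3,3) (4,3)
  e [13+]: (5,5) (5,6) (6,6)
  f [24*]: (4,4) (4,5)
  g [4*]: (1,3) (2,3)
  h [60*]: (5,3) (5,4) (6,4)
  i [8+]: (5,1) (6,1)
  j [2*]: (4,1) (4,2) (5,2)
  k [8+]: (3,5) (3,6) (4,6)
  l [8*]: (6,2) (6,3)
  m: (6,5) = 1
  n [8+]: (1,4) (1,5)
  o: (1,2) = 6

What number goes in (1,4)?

Cage o is given, which forces (1,2) = 6.
The 3 cells of cage j must have product 2; hence (4,1) = 1.
Cage j has product 2; hence (4,2) = 2.
Cage j has product 2, which forces (5,2) = 1.
2 is placed in column 2, which forces (6,2) = 4.
Row 6 now contains 4, so (6,3) = 2.
Cage m is a single given cell, which forces (6,5) = 1.
In row 1, 1 can only go at (1,3), so (1,3) = 1.
Column 3 now contains 1, leaving (2,3) = 4.
Row 2 already has 4, leaving (2,6) = 2.
Column 6 already has 2; hence (3,6) = 1.
Column 6 already has 2; hence (1,6) = 4.
Cage a has product 15, so (2,4) = 1.
Row 1 needs a 2, and only (1,1) is open for it.
The only place for 6 in row 2 is (2,1).
The 4 cells of cage b must have sum 15, which forces (2,2) = 3.
3 is placed in row 2, leaving (2,5) = 5.
Cage b has sum 15, leaving (3,1) = 4.
3 is placed in column 2; hence (3,2) = 5.
5 is placed in row 3, so (3,4) = 3.
Row 3 now contains 4; hence (3,5) = 2.
2 is placed in column 5, leaving (5,5) = 4.
Column 4 already has 3; hence (1,4) = 5.
5 is placed in column 5, which forces (1,5) = 3.
Row 3 now contains 3, so (3,3) = 6.
Cage d has sum 14, so (4,3) = 3.
The two cells of cage f must have product 24, so (4,4) = 4.
4 is placed in column 5, leaving (4,5) = 6.
The 3 cells of cage k must have sum 8, leaving (4,6) = 5.
6 is placed in column 3; hence (5,3) = 5.
Row 5 now contains 4, leaving (5,4) = 2.
Column 4 already has 5; hence (6,4) = 6.
Row 6 already has 6; hence (6,6) = 3.
Row 5 already has 5, so (5,1) = 3.
Column 6 already has 3, leaving (5,6) = 6.
Row 6 already has 3, which forces (6,1) = 5.
Completed grid: 2 6 1 5 3 4 / 6 3 4 1 5 2 / 4 5 6 3 2 1 / 1 2 3 4 6 5 / 3 1 5 2 4 6 / 5 4 2 6 1 3.

5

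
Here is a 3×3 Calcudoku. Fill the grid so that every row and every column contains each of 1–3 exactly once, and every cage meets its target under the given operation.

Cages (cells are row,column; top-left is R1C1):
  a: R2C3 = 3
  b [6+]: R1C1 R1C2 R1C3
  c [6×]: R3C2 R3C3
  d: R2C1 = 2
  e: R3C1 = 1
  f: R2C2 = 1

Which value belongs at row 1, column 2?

D is a freebie; hence R2C1 = 2.
F is a freebie, which forces R2C2 = 1.
Cage a is a single given cell; hence R2C3 = 3.
Cage e is given, which forces R3C1 = 1.
Column 3 now contains 3; hence R3C3 = 2.
1 is placed in column 1, so R1C1 = 3.
The 3 cells of cage b must have sum 6, so R1C2 = 2.
2 is placed in column 3, which forces R1C3 = 1.
Row 3 already has 2, leaving R3C2 = 3.
The full grid is 3 2 1 / 2 1 3 / 1 3 2.

2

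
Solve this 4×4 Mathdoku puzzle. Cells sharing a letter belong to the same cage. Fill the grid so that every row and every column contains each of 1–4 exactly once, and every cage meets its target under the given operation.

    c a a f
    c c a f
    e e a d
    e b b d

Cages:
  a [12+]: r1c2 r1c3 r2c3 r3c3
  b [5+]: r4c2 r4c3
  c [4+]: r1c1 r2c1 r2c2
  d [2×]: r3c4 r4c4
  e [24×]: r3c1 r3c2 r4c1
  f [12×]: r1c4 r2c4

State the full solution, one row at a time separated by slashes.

1 3 2 4 / 2 1 4 3 / 4 2 3 1 / 3 4 1 2

The 3 cells of cage c must have sum 4, which forces r1c1 = 1.
Cage c needs sum 4, so r2c1 = 2.
The 3 cells of cage c must have sum 4, which forces r2c2 = 1.
Cage e has product 24, leaving r3c2 = 2.
2 is placed in row 3, so r3c4 = 1.
Column 4 now contains 1; hence r4c4 = 2.
Cage a needs sum 12; hence r1c2 = 3.
Cage a has sum 12, so r1c3 = 2.
Row 1 already has 3, so r1c4 = 4.
4 is placed in column 4, leaving r2c4 = 3.
Cage b's pair has sum 5, so r4c2 = 4.
Cage b needs two cells with sum 5; hence r4c3 = 1.
Row 2 now contains 3, so r2c3 = 4.
The 3 cells of cage e must have product 24, leaving r3c1 = 4.
Cage a needs sum 12, so r3c3 = 3.
Row 4 already has 4; hence r4c1 = 3.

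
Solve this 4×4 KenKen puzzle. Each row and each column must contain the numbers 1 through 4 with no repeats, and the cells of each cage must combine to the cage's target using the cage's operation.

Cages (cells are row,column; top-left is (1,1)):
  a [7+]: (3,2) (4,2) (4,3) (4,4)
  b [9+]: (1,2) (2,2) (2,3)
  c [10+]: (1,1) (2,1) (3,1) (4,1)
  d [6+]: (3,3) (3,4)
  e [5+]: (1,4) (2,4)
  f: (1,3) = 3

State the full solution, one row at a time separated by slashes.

2 4 3 1 / 1 3 2 4 / 3 1 4 2 / 4 2 1 3

Cage f is a single given cell, leaving (1,3) = 3.
The 4 cells of cage a must have sum 7, so (3,2) = 1.
The 3 cells of cage b must have sum 9, so (2,2) = 3.
Column 2 already has 3; hence (4,2) = 2.
Row 4 now contains 2; hence (4,3) = 1.
Row 4 now contains 1; hence (4,4) = 3.
2 is placed in column 2, so (1,2) = 4.
Row 1 already has 4, so (1,4) = 1.
The 3 cells of cage b must have sum 9, so (2,3) = 2.
Column 4 already has 1, which forces (2,4) = 4.
Cage c needs sum 10, so (3,1) = 3.
Column 3 now contains 2, so (3,3) = 4.
Column 4 already has 4, which forces (3,4) = 2.
Row 4 already has 3, which forces (4,1) = 4.
Row 1 already has 1; hence (1,1) = 2.
2 is placed in row 2, leaving (2,1) = 1.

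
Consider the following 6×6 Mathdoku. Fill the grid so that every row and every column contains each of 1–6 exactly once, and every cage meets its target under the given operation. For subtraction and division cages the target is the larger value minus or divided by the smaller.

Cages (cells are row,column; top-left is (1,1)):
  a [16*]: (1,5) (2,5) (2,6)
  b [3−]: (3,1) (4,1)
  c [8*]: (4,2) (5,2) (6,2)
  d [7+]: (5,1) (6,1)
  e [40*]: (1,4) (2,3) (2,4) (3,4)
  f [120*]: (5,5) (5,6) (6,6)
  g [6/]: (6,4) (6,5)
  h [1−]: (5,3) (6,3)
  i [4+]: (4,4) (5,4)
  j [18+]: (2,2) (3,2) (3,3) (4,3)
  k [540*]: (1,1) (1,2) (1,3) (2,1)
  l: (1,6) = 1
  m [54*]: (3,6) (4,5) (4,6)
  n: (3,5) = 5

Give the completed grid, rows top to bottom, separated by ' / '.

L is a freebie; hence (1,6) = 1.
Cage k has product 540, which forces (2,1) = 6.
N is a freebie, so (3,5) = 5.
The 3 cells of cage m must have product 54; hence (3,6) = 3.
Cage m needs product 54, which forces (4,5) = 3.
The 3 cells of cage m must have product 54; hence (4,6) = 6.
Cage j has sum 18, leaving (4,3) = 5.
Row 4 already has 3, which forces (4,4) = 1.
The two cells of cage i must have sum 4, which forces (5,4) = 3.
Cage f has product 120, leaving (5,5) = 6.
Column 4 already has 1, which forces (6,4) = 6.
Column 5 now contains 6, which forces (6,5) = 1.
The 3 cells of cage a must have product 16, which forces (1,5) = 2.
The 4 cells of cage e must have product 40, leaving (2,3) = 1.
Column 5 now contains 1, leaving (2,5) = 4.
The 3 cells of cage a must have product 16, leaving (2,6) = 2.
The two cells of cage b must have difference 3, so (3,1) = 1.
Row 4 now contains 1, which forces (4,1) = 4.
Row 4 already has 4; hence (4,2) = 2.
The 3 cells of cage c must have product 8; hence (5,2) = 1.
2 is placed in column 2, so (6,2) = 4.
Row 6 already has 4, leaving (6,6) = 5.
The 4 cells of cage e must have product 40, so (1,4) = 4.
Row 2 now contains 2, which forces (2,4) = 5.
Column 2 now contains 4, so (3,2) = 6.
Cage e has product 40, leaving (3,4) = 2.
The two cells of cage d must have sum 7; hence (5,1) = 5.
5 is placed in column 6, so (5,6) = 4.
The two cells of cage d must have sum 7, so (6,1) = 2.
Cage h needs two cells with difference 1, leaving (6,3) = 3.
Column 1 now contains 5, so (1,1) = 3.
Cage k has product 540, which forces (1,2) = 5.
3 is placed in column 3, leaving (1,3) = 6.
Row 2 already has 5, so (2,2) = 3.
2 is placed in row 3; hence (3,3) = 4.
Row 5 already has 4, so (5,3) = 2.

3 5 6 4 2 1 / 6 3 1 5 4 2 / 1 6 4 2 5 3 / 4 2 5 1 3 6 / 5 1 2 3 6 4 / 2 4 3 6 1 5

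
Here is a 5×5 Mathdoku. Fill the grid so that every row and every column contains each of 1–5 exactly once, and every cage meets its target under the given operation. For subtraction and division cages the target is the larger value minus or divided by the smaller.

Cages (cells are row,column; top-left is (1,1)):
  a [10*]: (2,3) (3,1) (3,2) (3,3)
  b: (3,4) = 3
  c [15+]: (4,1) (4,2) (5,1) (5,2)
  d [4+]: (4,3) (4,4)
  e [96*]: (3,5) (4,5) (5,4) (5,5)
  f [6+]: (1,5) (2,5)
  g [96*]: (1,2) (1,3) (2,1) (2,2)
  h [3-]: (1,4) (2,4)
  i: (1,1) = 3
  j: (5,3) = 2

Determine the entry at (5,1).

Cage i is a single given cell, leaving (1,1) = 3.
The 4 cells of cage a must have product 10, which forces (2,3) = 1.
B is a freebie, so (3,4) = 3.
Column 3 now contains 1; hence (4,3) = 3.
Column 4 now contains 3; hence (4,4) = 1.
J is a freebie, leaving (5,3) = 2.
Cage e has product 96, so (5,4) = 4.
2 is placed in row 5, which forces (5,5) = 3.
Cage g needs product 96, which forces (1,2) = 2.
Column 3 now contains 2, leaving (1,3) = 4.
2 is placed in row 1; hence (1,4) = 5.
4 is placed in row 1; hence (1,5) = 1.
The 4 cells of cage g must have product 96, which forces (2,1) = 4.
The 4 cells of cage g must have product 96; hence (2,2) = 3.
5 is placed in column 4, so (2,4) = 2.
Row 2 already has 2; hence (2,5) = 5.
Column 2 already has 2; hence (3,2) = 1.
Column 3 now contains 2, so (3,3) = 5.
Column 1 already has 4, leaving (4,1) = 5.
5 is placed in row 4, so (4,2) = 4.
4 is placed in row 4, which forces (4,5) = 2.
Column 1 already has 5; hence (5,1) = 1.
1 is placed in column 2; hence (5,2) = 5.
Row 3 already has 1, so (3,1) = 2.
Column 5 already has 2, which forces (3,5) = 4.
The full grid is 3 2 4 5 1 / 4 3 1 2 5 / 2 1 5 3 4 / 5 4 3 1 2 / 1 5 2 4 3.

1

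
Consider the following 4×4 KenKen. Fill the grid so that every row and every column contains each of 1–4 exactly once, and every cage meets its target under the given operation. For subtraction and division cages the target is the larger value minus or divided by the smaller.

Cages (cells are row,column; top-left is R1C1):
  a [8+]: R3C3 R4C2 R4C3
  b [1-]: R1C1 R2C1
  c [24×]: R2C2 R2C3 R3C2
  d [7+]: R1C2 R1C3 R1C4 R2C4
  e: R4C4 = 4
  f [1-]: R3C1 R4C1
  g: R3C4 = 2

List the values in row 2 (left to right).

3 4 2 1

The 4 cells of cage d must have sum 7, leaving R2C4 = 1.
Cage g is given, so R3C4 = 2.
Cage e is a single given cell, so R4C4 = 4.
Column 4 already has 2, leaving R1C4 = 3.
In row 1, 4 can only go at R1C1, so R1C1 = 4.
The two cells of cage b must have difference 1, which forces R2C1 = 3.
3 is placed in column 1; hence R3C1 = 1.
Cage f needs two cells with difference 1, leaving R4C1 = 2.
Cage c has product 24; hence R3C2 = 3.
Cage a needs sum 8; hence R3C3 = 4.
Column 2 now contains 3, which forces R4C2 = 1.
Row 4 now contains 1, which forces R4C3 = 3.
1 is placed in column 2, so R1C2 = 2.
Cage d needs sum 7, which forces R1C3 = 1.
The 3 cells of cage c must have product 24, so R2C2 = 4.
4 is placed in column 3, so R2C3 = 2.
The full grid is 4 2 1 3 / 3 4 2 1 / 1 3 4 2 / 2 1 3 4.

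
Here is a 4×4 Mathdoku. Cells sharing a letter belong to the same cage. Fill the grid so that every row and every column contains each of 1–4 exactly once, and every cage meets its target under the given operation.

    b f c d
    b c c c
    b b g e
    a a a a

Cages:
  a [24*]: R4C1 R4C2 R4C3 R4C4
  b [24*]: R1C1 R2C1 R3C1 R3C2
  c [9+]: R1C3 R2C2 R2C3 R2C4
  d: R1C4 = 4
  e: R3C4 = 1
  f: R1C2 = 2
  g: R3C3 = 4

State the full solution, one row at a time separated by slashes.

1 2 3 4 / 4 1 2 3 / 2 3 4 1 / 3 4 1 2

Cage f is a single given cell; hence R1C2 = 2.
D is a freebie, leaving R1C4 = 4.
G is a freebie, so R3C3 = 4.
E is a freebie, so R3C4 = 1.
Cage b needs product 24, so R1C1 = 1.
Cage c needs sum 9, so R1C3 = 3.
Cage b needs product 24, so R2C1 = 4.
Cage b needs product 24, which forces R3C1 = 2.
Row 3 now contains 1, leaving R3C2 = 3.
Column 1 already has 2; hence R4C1 = 3.
Row 4 now contains 3, so R4C4 = 2.
Column 2 now contains 3, so R2C2 = 1.
Cage c has sum 9, leaving R2C3 = 2.
Column 4 now contains 2, leaving R2C4 = 3.
The 4 cells of cage a must have product 24, which forces R4C2 = 4.
Row 4 now contains 2, leaving R4C3 = 1.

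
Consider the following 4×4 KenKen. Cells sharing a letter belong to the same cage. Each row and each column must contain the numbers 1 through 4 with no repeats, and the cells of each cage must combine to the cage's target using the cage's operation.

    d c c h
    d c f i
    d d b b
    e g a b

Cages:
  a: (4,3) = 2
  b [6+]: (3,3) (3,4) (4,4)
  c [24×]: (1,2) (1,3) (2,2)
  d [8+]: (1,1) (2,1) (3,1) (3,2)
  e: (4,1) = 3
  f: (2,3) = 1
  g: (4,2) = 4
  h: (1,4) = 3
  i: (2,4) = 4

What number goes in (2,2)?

Cage h is given; hence (1,4) = 3.
F is a freebie, leaving (2,3) = 1.
I is a freebie; hence (2,4) = 4.
E is a freebie, which forces (4,1) = 3.
G is a freebie, leaving (4,2) = 4.
A is a freebie; hence (4,3) = 2.
2 is placed in row 4, leaving (4,4) = 1.
Cage d needs sum 8, which forces (1,1) = 1.
Column 2 already has 4; hence (1,2) = 2.
2 is placed in column 3, leaving (1,3) = 4.
Column 1 already has 3, leaving (2,1) = 2.
Cage c has product 24, which forces (2,2) = 3.
The 4 cells of cage d must have sum 8, so (3,1) = 4.
Cage d needs sum 8, leaving (3,2) = 1.
2 is placed in column 3, leaving (3,3) = 3.
Column 4 already has 1; hence (3,4) = 2.
Completed grid: 1 2 4 3 / 2 3 1 4 / 4 1 3 2 / 3 4 2 1.

3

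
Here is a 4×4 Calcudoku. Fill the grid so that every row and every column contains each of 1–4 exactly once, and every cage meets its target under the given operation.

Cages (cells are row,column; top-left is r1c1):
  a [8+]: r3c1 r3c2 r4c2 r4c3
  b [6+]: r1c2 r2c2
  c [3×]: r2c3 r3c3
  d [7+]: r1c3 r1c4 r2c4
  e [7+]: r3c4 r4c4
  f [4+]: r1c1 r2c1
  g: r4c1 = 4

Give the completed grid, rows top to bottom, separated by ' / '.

3 2 4 1 / 1 4 3 2 / 2 3 1 4 / 4 1 2 3

Cage g is a single given cell, so r4c1 = 4.
4 is placed in row 4, leaving r4c4 = 3.
Column 4 already has 3, so r3c4 = 4.
The 3 cells of cage d must have sum 7; hence r1c3 = 4.
4 is placed in row 1; hence r1c2 = 2.
2 is placed in row 1, so r1c4 = 1.
Cage b's pair has sum 6, leaving r2c2 = 4.
Column 4 already has 1, so r2c4 = 2.
2 is placed in column 2; hence r3c2 = 3.
Row 3 already has 3, which forces r3c3 = 1.
2 is placed in column 2, which forces r4c2 = 1.
Column 3 already has 1, which forces r4c3 = 2.
1 is placed in row 1; hence r1c1 = 3.
Cage f's pair has sum 4, which forces r2c1 = 1.
Column 3 already has 1, leaving r2c3 = 3.
Row 3 already has 3; hence r3c1 = 2.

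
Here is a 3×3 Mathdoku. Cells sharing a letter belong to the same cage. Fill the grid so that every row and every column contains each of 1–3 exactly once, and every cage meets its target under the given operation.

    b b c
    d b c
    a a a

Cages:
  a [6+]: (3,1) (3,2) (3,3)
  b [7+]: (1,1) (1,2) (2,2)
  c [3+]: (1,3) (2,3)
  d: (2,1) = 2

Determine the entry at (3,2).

Cage d is given, which forces (2,1) = 2.
2 is placed in row 2; hence (2,2) = 3.
2 is placed in row 2; hence (2,3) = 1.
Column 1 already has 2; hence (1,1) = 3.
3 is placed in column 2, so (1,2) = 1.
Column 3 already has 1, leaving (1,3) = 2.
Column 1 already has 3, which forces (3,1) = 1.
Column 2 now contains 1, so (3,2) = 2.
2 is placed in column 3, so (3,3) = 3.
The full grid is 3 1 2 / 2 3 1 / 1 2 3.

2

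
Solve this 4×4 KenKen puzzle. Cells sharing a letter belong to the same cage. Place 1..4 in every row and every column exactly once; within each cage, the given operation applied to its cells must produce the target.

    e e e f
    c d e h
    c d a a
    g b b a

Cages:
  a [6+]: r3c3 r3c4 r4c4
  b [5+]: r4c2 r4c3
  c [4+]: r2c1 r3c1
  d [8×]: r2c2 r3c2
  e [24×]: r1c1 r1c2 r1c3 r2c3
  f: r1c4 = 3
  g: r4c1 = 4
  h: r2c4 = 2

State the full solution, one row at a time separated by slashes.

Cage f is a single given cell, leaving r1c4 = 3.
H is a freebie, so r2c4 = 2.
Cage g is a single given cell, which forces r4c1 = 4.
2 is placed in column 4, leaving r4c4 = 1.
Row 2 already has 2, so r2c2 = 4.
The 4 cells of cage e must have product 24, leaving r2c3 = 3.
Cage d's pair has product 8, which forces r3c2 = 2.
Cage a has sum 6, so r3c3 = 1.
Column 4 already has 1, which forces r3c4 = 4.
Column 2 already has 2, which forces r4c2 = 3.
Column 3 now contains 3, leaving r4c3 = 2.
Cage e has product 24, leaving r1c1 = 2.
Column 2 already has 2; hence r1c2 = 1.
2 is placed in column 3; hence r1c3 = 4.
3 is placed in row 2, which forces r2c1 = 1.
Row 3 now contains 1; hence r3c1 = 3.

2 1 4 3 / 1 4 3 2 / 3 2 1 4 / 4 3 2 1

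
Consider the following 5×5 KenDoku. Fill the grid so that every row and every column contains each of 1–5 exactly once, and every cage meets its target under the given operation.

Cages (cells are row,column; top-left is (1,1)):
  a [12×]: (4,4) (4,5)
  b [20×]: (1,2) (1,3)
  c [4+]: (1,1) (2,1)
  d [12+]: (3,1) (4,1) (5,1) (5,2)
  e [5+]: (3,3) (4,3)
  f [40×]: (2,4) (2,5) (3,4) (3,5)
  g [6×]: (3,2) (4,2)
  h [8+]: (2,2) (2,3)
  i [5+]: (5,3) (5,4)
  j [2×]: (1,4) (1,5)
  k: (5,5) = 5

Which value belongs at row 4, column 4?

Cage k is a single given cell, so (5,5) = 5.
The only place for 3 in row 1 is (1,1).
Column 1 now contains 3; hence (2,1) = 1.
The 4 cells of cage d must have sum 12, which forces (5,2) = 1.
Row 4 needs a 1, and only (4,3) is open for it.
The two cells of cage e must have sum 5; hence (3,3) = 4.
Cage b's pair has product 20; hence (1,2) = 4.
Column 3 now contains 4, so (1,3) = 5.
5 is placed in column 3, which forces (2,3) = 3.
3 is placed in column 3, so (5,3) = 2.
Row 5 already has 2, which forces (5,4) = 3.
3 is placed in row 2, so (2,2) = 5.
Column 4 now contains 3, which forces (4,4) = 4.
Cage a needs two cells with product 12, so (4,5) = 3.
Row 5 already has 2, leaving (5,1) = 4.
4 is placed in column 4, which forces (2,4) = 2.
Cage f has product 40, so (2,5) = 4.
Cage g needs two cells with product 6, so (3,2) = 3.
The 4 cells of cage f must have product 40, leaving (3,4) = 5.
The 4 cells of cage f must have product 40, so (3,5) = 1.
3 is placed in row 4, leaving (4,2) = 2.
Column 4 already has 2, leaving (1,4) = 1.
Column 5 now contains 1, which forces (1,5) = 2.
Row 3 already has 5, leaving (3,1) = 2.
Row 4 now contains 2, which forces (4,1) = 5.
Completed grid: 3 4 5 1 2 / 1 5 3 2 4 / 2 3 4 5 1 / 5 2 1 4 3 / 4 1 2 3 5.

4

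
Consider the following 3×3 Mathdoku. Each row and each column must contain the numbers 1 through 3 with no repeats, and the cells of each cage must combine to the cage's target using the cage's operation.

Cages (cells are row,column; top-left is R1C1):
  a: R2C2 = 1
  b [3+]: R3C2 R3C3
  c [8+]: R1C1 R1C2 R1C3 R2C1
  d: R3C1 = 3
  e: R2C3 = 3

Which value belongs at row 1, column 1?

1

Cage c needs sum 8, which forces R2C1 = 2.
Cage a is a single given cell, which forces R2C2 = 1.
Cage e is a single given cell, so R2C3 = 3.
Cage d is given, so R3C1 = 3.
Column 2 now contains 1, so R3C2 = 2.
Row 3 now contains 2; hence R3C3 = 1.
3 is placed in column 1, which forces R1C1 = 1.
Column 2 now contains 2; hence R1C2 = 3.
Column 3 already has 1, leaving R1C3 = 2.
Completed grid: 1 3 2 / 2 1 3 / 3 2 1.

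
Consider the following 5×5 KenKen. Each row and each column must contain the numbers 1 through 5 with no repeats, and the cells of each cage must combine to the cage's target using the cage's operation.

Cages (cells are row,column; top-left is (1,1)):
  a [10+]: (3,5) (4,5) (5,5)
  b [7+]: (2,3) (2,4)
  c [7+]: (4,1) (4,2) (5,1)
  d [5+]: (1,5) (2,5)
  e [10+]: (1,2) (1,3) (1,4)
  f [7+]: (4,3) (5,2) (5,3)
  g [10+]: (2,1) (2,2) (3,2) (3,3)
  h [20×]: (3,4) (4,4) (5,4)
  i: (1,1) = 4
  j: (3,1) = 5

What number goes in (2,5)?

4

Cage i is given; hence (1,1) = 4.
Cage j is a single given cell, which forces (3,1) = 5.
Row 1 needs a 1, and only (1,5) is open for it.
Cage d's pair has sum 5, which forces (2,5) = 4.
In column 4, 3 can only go at (1,4), so (1,4) = 3.
Column 4 needs a 2, and only (2,4) is open for it.
2 is placed in row 2, which forces (2,3) = 5.
The 3 cells of cage e must have sum 10; hence (1,2) = 5.
Column 3 already has 5, leaving (1,3) = 2.
Column 3 already has 2, so (3,3) = 4.
4 is placed in row 3, so (3,4) = 1.
4 is placed in row 3; hence (3,2) = 2.
Row 3 now contains 2, leaving (3,5) = 3.
The 3 cells of cage f must have sum 7; hence (4,3) = 3.
The 3 cells of cage f must have sum 7; hence (5,2) = 3.
Cage f needs sum 7; hence (5,3) = 1.
Cage g needs sum 10; hence (2,1) = 3.
3 is placed in column 2, so (2,2) = 1.
Cage c has sum 7, leaving (4,1) = 1.
Row 4 now contains 3, so (4,2) = 4.
Row 4 already has 4, which forces (4,4) = 5.
Row 4 now contains 5, leaving (4,5) = 2.
Row 5 already has 1, leaving (5,1) = 2.
Column 4 now contains 5, which forces (5,4) = 4.
2 is placed in column 5, so (5,5) = 5.
The full grid is 4 5 2 3 1 / 3 1 5 2 4 / 5 2 4 1 3 / 1 4 3 5 2 / 2 3 1 4 5.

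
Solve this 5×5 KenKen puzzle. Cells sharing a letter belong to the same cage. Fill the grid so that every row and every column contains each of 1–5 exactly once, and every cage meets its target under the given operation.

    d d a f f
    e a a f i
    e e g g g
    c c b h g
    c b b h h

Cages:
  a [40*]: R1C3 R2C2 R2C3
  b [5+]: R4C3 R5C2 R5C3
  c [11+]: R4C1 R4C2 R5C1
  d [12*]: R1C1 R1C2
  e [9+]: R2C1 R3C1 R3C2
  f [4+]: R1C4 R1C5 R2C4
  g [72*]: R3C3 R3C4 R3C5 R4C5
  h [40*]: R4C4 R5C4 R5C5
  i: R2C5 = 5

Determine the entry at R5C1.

Cage f needs sum 4, so R1C4 = 2.
The 3 cells of cage f must have sum 4, leaving R1C5 = 1.
Cage f needs sum 4, so R2C4 = 1.
I is a freebie, so R2C5 = 5.
Cage g has product 72, so R4C5 = 3.
Cage a needs product 40; hence R1C3 = 5.
The 3 cells of cage h must have product 40, which forces R5C5 = 2.
The 4 cells of cage g must have product 72, which forces R3C3 = 2.
The 4 cells of cage g must have product 72, so R3C4 = 3.
2 is placed in column 5, leaving R3C5 = 4.
Cage b has sum 5; hence R4C3 = 1.
Row 5 already has 2, leaving R5C2 = 1.
Cage b needs sum 5; hence R5C3 = 3.
Cage e has sum 9, so R2C1 = 3.
Cage a needs product 40, which forces R2C2 = 2.
2 is placed in column 3, which forces R2C3 = 4.
Cage e needs sum 9, which forces R3C1 = 1.
Column 2 now contains 1, so R3C2 = 5.
5 is placed in column 2; hence R4C2 = 4.
4 is placed in row 4, leaving R4C4 = 5.
Column 4 now contains 5, which forces R5C4 = 4.
Column 1 already has 3; hence R1C1 = 4.
4 is placed in column 2, so R1C2 = 3.
Row 4 already has 5, which forces R4C1 = 2.
4 is placed in row 5, so R5C1 = 5.
Filled in: 4 3 5 2 1 / 3 2 4 1 5 / 1 5 2 3 4 / 2 4 1 5 3 / 5 1 3 4 2.

5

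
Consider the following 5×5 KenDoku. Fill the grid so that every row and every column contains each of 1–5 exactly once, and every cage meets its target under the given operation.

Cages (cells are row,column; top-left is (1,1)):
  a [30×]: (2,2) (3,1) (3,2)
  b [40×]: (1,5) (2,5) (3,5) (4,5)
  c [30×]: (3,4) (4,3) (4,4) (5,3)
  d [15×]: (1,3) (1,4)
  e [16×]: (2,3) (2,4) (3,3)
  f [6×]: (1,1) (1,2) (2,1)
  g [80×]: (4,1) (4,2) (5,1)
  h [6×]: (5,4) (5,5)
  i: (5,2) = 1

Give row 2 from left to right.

3 5 1 4 2

Cage g has product 80, so (4,1) = 5.
The 3 cells of cage g must have product 80, so (4,2) = 4.
Cage g needs product 80; hence (5,1) = 4.
I is a freebie, which forces (5,2) = 1.
In row 1, 4 can only go at (1,5), so (1,5) = 4.
The only place for 1 in row 1 is (1,1).
The only place for 2 in row 1 is (1,2).
Cage f has product 6; hence (2,1) = 3.
Row 2 already has 3, so (2,2) = 5.
The 3 cells of cage a must have product 30, which forces (3,1) = 2.
Column 2 already has 5, which forces (3,2) = 3.
2 is placed in row 3, which forces (3,3) = 4.
4 is placed in column 3, which forces (2,3) = 1.
Cage e has product 16, which forces (2,4) = 4.
1 is placed in row 2, leaving (2,5) = 2.
Cage b needs product 40; hence (3,5) = 5.
Column 5 already has 2, so (4,5) = 1.
Column 5 already has 2, which forces (5,5) = 3.
Row 3 already has 5, which forces (3,4) = 1.
Cage c has product 30, so (5,3) = 5.
3 is placed in row 5, which forces (5,4) = 2.
Column 3 now contains 5, so (1,3) = 3.
Cage d needs two cells with product 15, which forces (1,4) = 5.
Cage c needs product 30, so (4,3) = 2.
Column 4 already has 2, which forces (4,4) = 3.
The full grid is 1 2 3 5 4 / 3 5 1 4 2 / 2 3 4 1 5 / 5 4 2 3 1 / 4 1 5 2 3.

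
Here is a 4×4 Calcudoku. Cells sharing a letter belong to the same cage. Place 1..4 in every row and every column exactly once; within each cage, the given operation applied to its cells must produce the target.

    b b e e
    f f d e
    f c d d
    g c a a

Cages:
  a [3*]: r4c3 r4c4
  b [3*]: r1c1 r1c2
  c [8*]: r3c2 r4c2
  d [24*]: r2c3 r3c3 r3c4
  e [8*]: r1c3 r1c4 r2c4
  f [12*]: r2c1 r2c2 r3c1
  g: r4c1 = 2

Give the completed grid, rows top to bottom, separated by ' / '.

Cage g is a single given cell, which forces r4c1 = 2.
2 is placed in row 4, leaving r4c2 = 4.
Column 2 now contains 4, which forces r3c2 = 2.
Cage d needs product 24, which forces r2c3 = 2.
Cage e has product 8, leaving r1c4 = 2.
Row 1 needs a 4, and only r1c3 is open for it.
The 3 cells of cage e must have product 8, so r2c4 = 1.
Column 3 now contains 4; hence r3c3 = 3.
The 3 cells of cage d must have product 24, which forces r3c4 = 4.
Column 3 already has 3, leaving r4c3 = 1.
1 is placed in column 4, which forces r4c4 = 3.
The 3 cells of cage f must have product 12; hence r2c1 = 4.
Row 2 now contains 1, leaving r2c2 = 3.
4 is placed in row 3, which forces r3c1 = 1.
Column 1 already has 1, leaving r1c1 = 3.
3 is placed in column 2; hence r1c2 = 1.

3 1 4 2 / 4 3 2 1 / 1 2 3 4 / 2 4 1 3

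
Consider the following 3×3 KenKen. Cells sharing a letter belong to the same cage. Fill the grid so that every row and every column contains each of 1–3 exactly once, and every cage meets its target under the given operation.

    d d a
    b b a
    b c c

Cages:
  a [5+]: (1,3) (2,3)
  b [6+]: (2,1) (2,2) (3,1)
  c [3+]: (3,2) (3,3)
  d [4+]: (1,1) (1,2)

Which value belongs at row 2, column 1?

2

In row 1, 2 can only go at (1,3), so (1,3) = 2.
Column 3 already has 2; hence (2,3) = 3.
The two cells of cage c must have sum 3, which forces (3,2) = 2.
Column 3 already has 2, so (3,3) = 1.
Cage b has sum 6, which forces (2,1) = 2.
2 is placed in column 2, so (2,2) = 1.
1 is placed in row 3, so (3,1) = 3.
Column 1 now contains 3, leaving (1,1) = 1.
Column 2 now contains 1, which forces (1,2) = 3.
The full grid is 1 3 2 / 2 1 3 / 3 2 1.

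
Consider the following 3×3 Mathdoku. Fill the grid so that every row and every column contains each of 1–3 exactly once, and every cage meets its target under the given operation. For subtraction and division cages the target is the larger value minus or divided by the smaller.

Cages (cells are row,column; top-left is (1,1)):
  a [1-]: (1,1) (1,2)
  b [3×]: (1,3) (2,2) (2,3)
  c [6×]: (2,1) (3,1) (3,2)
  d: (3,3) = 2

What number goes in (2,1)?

Cage b has product 3, leaving (1,3) = 1.
Cage b has product 3; hence (2,2) = 1.
Cage b needs product 3, which forces (2,3) = 3.
Cage d is a single given cell; hence (3,3) = 2.
3 is placed in row 2, which forces (2,1) = 2.
Cage c needs product 6; hence (3,1) = 1.
2 is placed in row 3, which forces (3,2) = 3.
Column 1 already has 2, which forces (1,1) = 3.
Column 2 already has 3, which forces (1,2) = 2.
The full grid is 3 2 1 / 2 1 3 / 1 3 2.

2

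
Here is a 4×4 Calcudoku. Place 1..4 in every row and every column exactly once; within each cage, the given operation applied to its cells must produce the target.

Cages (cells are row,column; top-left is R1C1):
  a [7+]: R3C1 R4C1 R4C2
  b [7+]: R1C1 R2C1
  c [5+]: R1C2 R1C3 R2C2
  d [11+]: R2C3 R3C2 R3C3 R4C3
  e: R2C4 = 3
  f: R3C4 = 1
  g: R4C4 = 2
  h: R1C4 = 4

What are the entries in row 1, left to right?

H is a freebie, leaving R1C4 = 4.
Cage e is a single given cell, so R2C4 = 3.
Cage f is given, which forces R3C4 = 1.
Cage g is a single given cell, leaving R4C4 = 2.
Row 1 now contains 4, which forces R1C1 = 3.
3 is placed in row 1, so R1C2 = 1.
1 is placed in row 1, which forces R1C3 = 2.
3 is placed in row 2, which forces R2C1 = 4.
1 is placed in column 2; hence R2C2 = 2.
Row 2 already has 4, so R2C3 = 1.
3 is placed in column 1, leaving R3C1 = 2.
Column 1 already has 4, which forces R4C1 = 1.
The 4 cells of cage d must have sum 11, which forces R3C2 = 3.
Cage d needs sum 11, which forces R3C3 = 4.
The 3 cells of cage a must have sum 7; hence R4C2 = 4.
The 4 cells of cage d must have sum 11, leaving R4C3 = 3.
Completed grid: 3 1 2 4 / 4 2 1 3 / 2 3 4 1 / 1 4 3 2.

3 1 2 4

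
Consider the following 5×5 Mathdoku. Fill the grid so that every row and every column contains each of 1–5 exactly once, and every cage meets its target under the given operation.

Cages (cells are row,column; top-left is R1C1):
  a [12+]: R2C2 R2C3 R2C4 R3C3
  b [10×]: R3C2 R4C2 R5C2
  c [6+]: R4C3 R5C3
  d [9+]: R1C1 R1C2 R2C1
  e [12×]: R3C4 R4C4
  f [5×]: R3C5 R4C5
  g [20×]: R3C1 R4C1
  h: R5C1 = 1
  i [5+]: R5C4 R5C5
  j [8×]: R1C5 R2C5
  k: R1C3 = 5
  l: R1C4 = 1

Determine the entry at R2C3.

1

Cage k is given, leaving R1C3 = 5.
Cage l is given; hence R1C4 = 1.
Cage h is a single given cell, so R5C1 = 1.
In row 4, 3 can only go at R4C4, so R4C4 = 3.
Column 4 already has 3, which forces R3C4 = 4.
Column 4 already has 3, so R5C4 = 2.
Cage i needs two cells with sum 5, so R5C5 = 3.
Column 4 already has 2, leaving R2C4 = 5.
Row 3 now contains 4, which forces R3C1 = 5.
Row 3 already has 5, so R3C5 = 1.
Cage g's pair has product 20, which forces R4C1 = 4.
The two cells of cage c must have sum 6, which forces R4C3 = 2.
Column 5 now contains 1, which forces R4C5 = 5.
Row 5 now contains 2; hence R5C2 = 5.
Row 5 now contains 2, leaving R5C3 = 4.
Cage d needs sum 9, so R1C2 = 4.
4 is placed in row 1, so R1C5 = 2.
Cage a has sum 12, leaving R2C2 = 3.
Cage a needs sum 12, which forces R2C3 = 1.
Column 5 now contains 2, so R2C5 = 4.
Row 3 already has 1, leaving R3C2 = 2.
Column 3 already has 2; hence R3C3 = 3.
Row 4 now contains 2, so R4C2 = 1.
Row 1 already has 2; hence R1C1 = 3.
Row 2 now contains 3, so R2C1 = 2.
The full grid is 3 4 5 1 2 / 2 3 1 5 4 / 5 2 3 4 1 / 4 1 2 3 5 / 1 5 4 2 3.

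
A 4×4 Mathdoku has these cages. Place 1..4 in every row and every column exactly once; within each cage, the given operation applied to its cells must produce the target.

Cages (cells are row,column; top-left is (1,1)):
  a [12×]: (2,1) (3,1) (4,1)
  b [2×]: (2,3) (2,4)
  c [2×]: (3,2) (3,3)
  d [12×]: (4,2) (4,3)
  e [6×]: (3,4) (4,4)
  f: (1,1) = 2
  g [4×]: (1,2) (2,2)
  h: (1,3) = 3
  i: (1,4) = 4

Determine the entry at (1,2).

1

Cage f is given, which forces (1,1) = 2.
Cage h is a single given cell; hence (1,3) = 3.
I is a freebie, leaving (1,4) = 4.
Column 3 now contains 3; hence (4,3) = 4.
Row 1 now contains 4; hence (1,2) = 1.
Cage g's pair has product 4; hence (2,2) = 4.
Column 2 now contains 1, so (3,2) = 2.
2 is placed in row 3, which forces (3,3) = 1.
2 is placed in row 3, which forces (3,4) = 3.
Row 4 now contains 4; hence (4,2) = 3.
Column 4 now contains 3, which forces (4,4) = 2.
The 3 cells of cage a must have product 12, leaving (2,1) = 3.
1 is placed in column 3, which forces (2,3) = 2.
2 is placed in column 4, which forces (2,4) = 1.
Row 3 already has 3, so (3,1) = 4.
Row 4 now contains 3, which forces (4,1) = 1.
Filled in: 2 1 3 4 / 3 4 2 1 / 4 2 1 3 / 1 3 4 2.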